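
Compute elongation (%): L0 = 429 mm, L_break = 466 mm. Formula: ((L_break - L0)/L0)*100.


Formula: Elongation (%) = ((L_break - L0) / L0) * 100
Step 1: Extension = 466 - 429 = 37 mm
Step 2: Elongation = (37 / 429) * 100
Step 3: Elongation = 0.086247 * 100 = 8.6247% ≈ 8.6%

8.6%


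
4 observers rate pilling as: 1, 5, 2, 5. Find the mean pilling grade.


Formula: Mean = sum / count
Sum = 1 + 5 + 2 + 5 = 13
Mean = 13 / 4 = 3.3

3.3


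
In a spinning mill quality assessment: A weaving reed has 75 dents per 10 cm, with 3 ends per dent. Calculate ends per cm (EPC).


Formula: EPC = (dents per 10 cm * ends per dent) / 10
Step 1: Total ends per 10 cm = 75 * 3 = 225
Step 2: EPC = 225 / 10 = 22.5 ends/cm

22.5 ends/cm


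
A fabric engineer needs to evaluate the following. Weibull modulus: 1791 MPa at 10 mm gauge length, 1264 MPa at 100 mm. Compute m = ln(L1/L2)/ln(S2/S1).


Formula: m = ln(L1/L2) / ln(S2/S1)
Step 1: ln(L1/L2) = ln(10/100) = -2.30259
Step 2: S2/S1 = 1264/1791 = 0.70575
Step 3: ln(S2/S1) = ln(0.70575) = -0.34849
Step 4: m = -2.30259 / -0.34849 = 6.61

6.61 (Weibull m)


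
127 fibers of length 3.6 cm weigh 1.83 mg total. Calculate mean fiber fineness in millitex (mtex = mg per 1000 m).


Formula: fineness (mtex) = mass (mg) / total length (km) = (mass_mg / total_length_m) * 1000
Step 1: Convert fiber length: 3.6 cm = 0.036 m
Step 2: Total fiber length = 127 * 0.036 = 4.572 m
Step 3: Linear density = 1.83 mg / 4.572 m = 0.4003 mg/m
Step 4: fineness = 0.4003 * 1000 = 400.3 mtex

400.3 mtex


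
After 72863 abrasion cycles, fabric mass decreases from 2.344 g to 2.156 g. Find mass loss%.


Formula: Mass loss% = ((m_before - m_after) / m_before) * 100
Step 1: Mass loss = 2.344 - 2.156 = 0.188 g
Step 2: Ratio = 0.188 / 2.344 = 0.0802048
Step 3: Mass loss% = 0.0802048 * 100 = 8.02048% ≈ 8.02%

8.02%


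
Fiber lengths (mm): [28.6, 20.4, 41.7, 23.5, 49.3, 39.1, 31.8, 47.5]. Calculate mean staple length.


Formula: Mean = sum of lengths / count
Sum = 28.6 + 20.4 + 41.7 + 23.5 + 49.3 + 39.1 + 31.8 + 47.5
Sum = 281.9 mm
Mean = 281.9 / 8 = 35.24 mm

35.24 mm


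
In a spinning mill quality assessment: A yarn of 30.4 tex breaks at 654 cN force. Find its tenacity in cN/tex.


Formula: Tenacity = Breaking force / Linear density
Tenacity = 654 cN / 30.4 tex
Tenacity = 21.51 cN/tex

21.51 cN/tex


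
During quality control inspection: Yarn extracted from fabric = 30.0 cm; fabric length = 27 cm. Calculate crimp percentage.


Formula: Crimp% = ((L_yarn - L_fabric) / L_fabric) * 100
Step 1: Extension = 30.0 - 27 = 3.0 cm
Step 2: Crimp% = (3.0 / 27) * 100
Step 3: Crimp% = 0.111111 * 100 = 11.1111% ≈ 11.1%

11.1%


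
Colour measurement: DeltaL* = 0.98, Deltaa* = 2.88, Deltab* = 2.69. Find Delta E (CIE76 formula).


Formula: Delta E = sqrt(dL*^2 + da*^2 + db*^2)
Step 1: dL*^2 = 0.98^2 = 0.9604
Step 2: da*^2 = 2.88^2 = 8.2944
Step 3: db*^2 = 2.69^2 = 7.2361
Step 4: Sum = 0.9604 + 8.2944 + 7.2361 = 16.4909
Step 5: Delta E = sqrt(16.4909) = 4.06

4.06 Delta E


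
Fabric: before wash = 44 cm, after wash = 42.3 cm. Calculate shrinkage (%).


Formula: Shrinkage% = ((L_before - L_after) / L_before) * 100
Step 1: Shrinkage = 44 - 42.3 = 1.7 cm
Step 2: Shrinkage% = (1.7 / 44) * 100
Step 3: Shrinkage% = 0.038636 * 100 = 3.8636% ≈ 3.9%

3.9%


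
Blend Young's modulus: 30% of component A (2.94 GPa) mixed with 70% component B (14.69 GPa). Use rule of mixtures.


Formula: Blend property = (fraction_A * property_A) + (fraction_B * property_B)
Step 1: Contribution A = 30/100 * 2.94 GPa = 0.882 GPa
Step 2: Contribution B = 70/100 * 14.69 GPa = 10.283 GPa
Step 3: Blend Young's modulus = 0.882 + 10.283 = 11.165 GPa

11.165 GPa


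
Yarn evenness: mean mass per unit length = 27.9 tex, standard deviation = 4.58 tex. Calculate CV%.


Formula: CV% = (standard deviation / mean) * 100
Step 1: Ratio = 4.58 / 27.9 = 0.164158
Step 2: CV% = 0.164158 * 100 = 16.4158% ≈ 16.4%

16.4%


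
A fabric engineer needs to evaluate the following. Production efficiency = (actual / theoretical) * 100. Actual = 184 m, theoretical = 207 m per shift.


Formula: Efficiency% = (Actual output / Theoretical output) * 100
Efficiency% = (184 / 207) * 100
Efficiency% = 0.888889 * 100 = 88.8889% ≈ 88.9%

88.9%


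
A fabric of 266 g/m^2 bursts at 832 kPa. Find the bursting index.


Formula: Bursting Index = Bursting Strength / Fabric GSM
BI = 832 kPa / 266 g/m^2
BI = 3.128 kPa/(g/m^2)

3.128 kPa/(g/m^2)


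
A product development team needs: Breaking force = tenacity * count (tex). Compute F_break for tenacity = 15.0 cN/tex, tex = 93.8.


Formula: Breaking force = Tenacity * Linear density
F = 15.0 cN/tex * 93.8 tex
F = 1407.00 cN

1407.00 cN


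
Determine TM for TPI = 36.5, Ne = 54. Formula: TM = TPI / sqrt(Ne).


Formula: TM = TPI / sqrt(Ne)
Step 1: sqrt(Ne) = sqrt(54) = 7.3485
Step 2: TM = 36.5 / 7.3485 = 4.97

4.97 TM


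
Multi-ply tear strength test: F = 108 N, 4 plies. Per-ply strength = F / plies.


Formula: Per-ply strength = Total force / Number of plies
Per-ply = 108 N / 4
Per-ply = 27 N

27 N


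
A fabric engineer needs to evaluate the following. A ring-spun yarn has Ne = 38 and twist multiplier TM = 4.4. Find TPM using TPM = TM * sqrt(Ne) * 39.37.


Formula: TPM = TM * sqrt(Ne) * 39.37
Step 1: sqrt(Ne) = sqrt(38) = 6.1644
Step 2: TM * sqrt(Ne) = 4.4 * 6.1644 = 27.1234
Step 3: TPM = 27.1234 * 39.37 = 1068 twists/m

1068 twists/m


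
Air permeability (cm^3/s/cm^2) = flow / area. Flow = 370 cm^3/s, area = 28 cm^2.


Formula: Air Permeability = Airflow / Test Area
AP = 370 cm^3/s / 28 cm^2
AP = 13.2 cm^3/s/cm^2

13.2 cm^3/s/cm^2


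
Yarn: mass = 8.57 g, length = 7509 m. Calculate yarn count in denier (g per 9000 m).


Formula: den = (mass_g / length_m) * 9000
Substituting: den = (8.57 / 7509) * 9000
Intermediate: 8.57 / 7509 = 0.0011413 g/m
den = 0.0011413 * 9000 = 10.3 denier

10.3 denier


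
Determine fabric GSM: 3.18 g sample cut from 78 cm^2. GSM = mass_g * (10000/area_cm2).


Formula: GSM = mass_g / area_m2
Step 1: Convert area: 78 cm^2 = 78 / 10000 = 0.0078 m^2
Step 2: GSM = 3.18 g / 0.0078 m^2 = 407.7 g/m^2

407.7 g/m^2


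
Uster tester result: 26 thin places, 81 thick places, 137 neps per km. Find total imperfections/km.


Formula: Total = thin places + thick places + neps
Total = 26 + 81 + 137
Total = 244 imperfections/km

244 imperfections/km


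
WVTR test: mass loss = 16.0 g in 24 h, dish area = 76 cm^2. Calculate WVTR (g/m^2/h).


Formula: WVTR = mass_loss / (area * time)
Step 1: Convert area: 76 cm^2 = 0.0076 m^2
Step 2: WVTR = 16.0 g / (0.0076 m^2 * 24 h)
Step 3: WVTR = 16.0 / 0.1824 = 87.7 g/m^2/h

87.7 g/m^2/h


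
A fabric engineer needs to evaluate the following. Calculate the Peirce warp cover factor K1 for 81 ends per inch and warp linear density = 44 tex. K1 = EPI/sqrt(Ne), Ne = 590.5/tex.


Formula: K1 = EPI / sqrt(Ne), with Ne = 590.5 / tex_warp
Step 1: Ne = 590.5 / 44 = 13.42
Step 2: sqrt(Ne) = sqrt(13.42) = 3.6633
Step 3: K1 = 81 / 3.6633 = 22.1

22.1


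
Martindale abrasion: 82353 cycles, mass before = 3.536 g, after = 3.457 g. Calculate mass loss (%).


Formula: Mass loss% = ((m_before - m_after) / m_before) * 100
Step 1: Mass loss = 3.536 - 3.457 = 0.079 g
Step 2: Ratio = 0.079 / 3.536 = 0.0223416
Step 3: Mass loss% = 0.0223416 * 100 = 2.23416% ≈ 2.23%

2.23%


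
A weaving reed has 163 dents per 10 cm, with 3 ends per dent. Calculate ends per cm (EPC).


Formula: EPC = (dents per 10 cm * ends per dent) / 10
Step 1: Total ends per 10 cm = 163 * 3 = 489
Step 2: EPC = 489 / 10 = 48.9 ends/cm

48.9 ends/cm


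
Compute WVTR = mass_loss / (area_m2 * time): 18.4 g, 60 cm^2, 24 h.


Formula: WVTR = mass_loss / (area * time)
Step 1: Convert area: 60 cm^2 = 0.006 m^2
Step 2: WVTR = 18.4 g / (0.006 m^2 * 24 h)
Step 3: WVTR = 18.4 / 0.144 = 127.8 g/m^2/h

127.8 g/m^2/h


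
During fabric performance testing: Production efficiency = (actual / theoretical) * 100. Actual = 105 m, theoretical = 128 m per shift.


Formula: Efficiency% = (Actual output / Theoretical output) * 100
Efficiency% = (105 / 128) * 100
Efficiency% = 0.820313 * 100 = 82.0313% ≈ 82.0%

82.0%


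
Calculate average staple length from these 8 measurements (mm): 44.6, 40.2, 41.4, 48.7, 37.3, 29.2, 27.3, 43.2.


Formula: Mean = sum of lengths / count
Sum = 44.6 + 40.2 + 41.4 + 48.7 + 37.3 + 29.2 + 27.3 + 43.2
Sum = 311.9 mm
Mean = 311.9 / 8 = 38.99 mm

38.99 mm


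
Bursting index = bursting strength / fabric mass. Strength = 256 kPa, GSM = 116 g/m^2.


Formula: Bursting Index = Bursting Strength / Fabric GSM
BI = 256 kPa / 116 g/m^2
BI = 2.207 kPa/(g/m^2)

2.207 kPa/(g/m^2)


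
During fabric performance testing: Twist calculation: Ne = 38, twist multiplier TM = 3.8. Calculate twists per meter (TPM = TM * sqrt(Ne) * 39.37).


Formula: TPM = TM * sqrt(Ne) * 39.37
Step 1: sqrt(Ne) = sqrt(38) = 6.1644
Step 2: TM * sqrt(Ne) = 3.8 * 6.1644 = 23.4247
Step 3: TPM = 23.4247 * 39.37 = 922 twists/m

922 twists/m


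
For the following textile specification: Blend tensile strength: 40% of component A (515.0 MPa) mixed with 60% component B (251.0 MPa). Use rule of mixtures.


Formula: Blend property = (fraction_A * property_A) + (fraction_B * property_B)
Step 1: Contribution A = 40/100 * 515.0 MPa = 206.0 MPa
Step 2: Contribution B = 60/100 * 251.0 MPa = 150.6 MPa
Step 3: Blend tensile strength = 206.0 + 150.6 = 356.6 MPa

356.6 MPa


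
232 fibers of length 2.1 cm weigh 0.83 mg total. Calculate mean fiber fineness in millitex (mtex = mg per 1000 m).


Formula: fineness (mtex) = mass (mg) / total length (km) = (mass_mg / total_length_m) * 1000
Step 1: Convert fiber length: 2.1 cm = 0.021 m
Step 2: Total fiber length = 232 * 0.021 = 4.872 m
Step 3: Linear density = 0.83 mg / 4.872 m = 0.1704 mg/m
Step 4: fineness = 0.1704 * 1000 = 170.4 mtex

170.4 mtex


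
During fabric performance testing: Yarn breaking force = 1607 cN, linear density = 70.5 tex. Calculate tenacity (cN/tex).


Formula: Tenacity = Breaking force / Linear density
Tenacity = 1607 cN / 70.5 tex
Tenacity = 22.79 cN/tex

22.79 cN/tex


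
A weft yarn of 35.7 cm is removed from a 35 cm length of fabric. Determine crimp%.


Formula: Crimp% = ((L_yarn - L_fabric) / L_fabric) * 100
Step 1: Extension = 35.7 - 35 = 0.7 cm
Step 2: Crimp% = (0.7 / 35) * 100
Step 3: Crimp% = 0.02 * 100 = 2.0%

2.0%


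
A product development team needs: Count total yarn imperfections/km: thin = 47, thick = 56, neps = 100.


Formula: Total = thin places + thick places + neps
Total = 47 + 56 + 100
Total = 203 imperfections/km

203 imperfections/km


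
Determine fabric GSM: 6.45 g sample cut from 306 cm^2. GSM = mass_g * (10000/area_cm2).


Formula: GSM = mass_g / area_m2
Step 1: Convert area: 306 cm^2 = 306 / 10000 = 0.0306 m^2
Step 2: GSM = 6.45 g / 0.0306 m^2 = 210.8 g/m^2

210.8 g/m^2


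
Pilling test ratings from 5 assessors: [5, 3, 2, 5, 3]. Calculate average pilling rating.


Formula: Mean = sum / count
Sum = 5 + 3 + 2 + 5 + 3 = 18
Mean = 18 / 5 = 3.6

3.6


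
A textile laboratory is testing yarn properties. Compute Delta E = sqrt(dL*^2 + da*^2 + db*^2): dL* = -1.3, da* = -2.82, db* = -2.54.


Formula: Delta E = sqrt(dL*^2 + da*^2 + db*^2)
Step 1: dL*^2 = (-1.3)^2 = 1.69
Step 2: da*^2 = (-2.82)^2 = 7.9524
Step 3: db*^2 = (-2.54)^2 = 6.4516
Step 4: Sum = 1.69 + 7.9524 + 6.4516 = 16.094
Step 5: Delta E = sqrt(16.094) = 4.01

4.01 Delta E


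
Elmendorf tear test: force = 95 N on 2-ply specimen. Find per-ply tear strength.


Formula: Per-ply strength = Total force / Number of plies
Per-ply = 95 N / 2
Per-ply = 47.5 N

47.5 N


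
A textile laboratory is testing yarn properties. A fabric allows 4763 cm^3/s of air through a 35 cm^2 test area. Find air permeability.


Formula: Air Permeability = Airflow / Test Area
AP = 4763 cm^3/s / 35 cm^2
AP = 136.1 cm^3/s/cm^2

136.1 cm^3/s/cm^2


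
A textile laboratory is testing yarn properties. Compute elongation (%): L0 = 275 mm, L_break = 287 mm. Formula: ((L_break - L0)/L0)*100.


Formula: Elongation (%) = ((L_break - L0) / L0) * 100
Step 1: Extension = 287 - 275 = 12 mm
Step 2: Elongation = (12 / 275) * 100
Step 3: Elongation = 0.043636 * 100 = 4.3636% ≈ 4.4%

4.4%


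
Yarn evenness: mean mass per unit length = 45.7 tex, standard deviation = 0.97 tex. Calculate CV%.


Formula: CV% = (standard deviation / mean) * 100
Step 1: Ratio = 0.97 / 45.7 = 0.021225
Step 2: CV% = 0.021225 * 100 = 2.1225% ≈ 2.1%

2.1%


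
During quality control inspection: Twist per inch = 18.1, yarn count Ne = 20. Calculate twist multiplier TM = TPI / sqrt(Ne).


Formula: TM = TPI / sqrt(Ne)
Step 1: sqrt(Ne) = sqrt(20) = 4.4721
Step 2: TM = 18.1 / 4.4721 = 4.05

4.05 TM


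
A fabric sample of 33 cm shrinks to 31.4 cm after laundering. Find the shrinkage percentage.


Formula: Shrinkage% = ((L_before - L_after) / L_before) * 100
Step 1: Shrinkage = 33 - 31.4 = 1.6 cm
Step 2: Shrinkage% = (1.6 / 33) * 100
Step 3: Shrinkage% = 0.048485 * 100 = 4.8485% ≈ 4.8%

4.8%


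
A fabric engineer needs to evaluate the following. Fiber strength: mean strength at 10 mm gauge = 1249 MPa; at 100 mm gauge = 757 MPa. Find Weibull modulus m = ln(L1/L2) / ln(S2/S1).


Formula: m = ln(L1/L2) / ln(S2/S1)
Step 1: ln(L1/L2) = ln(10/100) = -2.30259
Step 2: S2/S1 = 757/1249 = 0.60608
Step 3: ln(S2/S1) = ln(0.60608) = -0.50074
Step 4: m = -2.30259 / -0.50074 = 4.60

4.60 (Weibull m)


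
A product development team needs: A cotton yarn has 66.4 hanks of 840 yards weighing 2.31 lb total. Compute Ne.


Formula: Ne = hanks / mass_lb
Substituting: Ne = 66.4 / 2.31
Ne = 28.7

28.7 Ne


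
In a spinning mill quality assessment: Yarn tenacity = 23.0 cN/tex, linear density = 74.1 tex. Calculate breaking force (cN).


Formula: Breaking force = Tenacity * Linear density
F = 23.0 cN/tex * 74.1 tex
F = 1704.30 cN

1704.30 cN


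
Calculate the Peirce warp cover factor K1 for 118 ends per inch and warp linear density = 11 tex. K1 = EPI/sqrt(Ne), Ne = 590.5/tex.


Formula: K1 = EPI / sqrt(Ne), with Ne = 590.5 / tex_warp
Step 1: Ne = 590.5 / 11 = 53.682
Step 2: sqrt(Ne) = sqrt(53.682) = 7.3268
Step 3: K1 = 118 / 7.3268 = 16.1

16.1


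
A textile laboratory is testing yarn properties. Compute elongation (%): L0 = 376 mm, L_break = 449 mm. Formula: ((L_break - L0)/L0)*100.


Formula: Elongation (%) = ((L_break - L0) / L0) * 100
Step 1: Extension = 449 - 376 = 73 mm
Step 2: Elongation = (73 / 376) * 100
Step 3: Elongation = 0.194149 * 100 = 19.4149% ≈ 19.4%

19.4%


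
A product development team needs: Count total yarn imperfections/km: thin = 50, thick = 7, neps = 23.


Formula: Total = thin places + thick places + neps
Total = 50 + 7 + 23
Total = 80 imperfections/km

80 imperfections/km


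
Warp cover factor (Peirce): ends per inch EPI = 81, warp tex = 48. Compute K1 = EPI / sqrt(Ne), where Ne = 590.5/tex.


Formula: K1 = EPI / sqrt(Ne), with Ne = 590.5 / tex_warp
Step 1: Ne = 590.5 / 48 = 12.302
Step 2: sqrt(Ne) = sqrt(12.302) = 3.5074
Step 3: K1 = 81 / 3.5074 = 23.1

23.1


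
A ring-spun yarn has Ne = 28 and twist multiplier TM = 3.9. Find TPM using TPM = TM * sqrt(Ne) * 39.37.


Formula: TPM = TM * sqrt(Ne) * 39.37
Step 1: sqrt(Ne) = sqrt(28) = 5.2915
Step 2: TM * sqrt(Ne) = 3.9 * 5.2915 = 20.6369
Step 3: TPM = 20.6369 * 39.37 = 812 twists/m

812 twists/m


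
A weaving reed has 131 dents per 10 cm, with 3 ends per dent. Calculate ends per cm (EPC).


Formula: EPC = (dents per 10 cm * ends per dent) / 10
Step 1: Total ends per 10 cm = 131 * 3 = 393
Step 2: EPC = 393 / 10 = 39.3 ends/cm

39.3 ends/cm


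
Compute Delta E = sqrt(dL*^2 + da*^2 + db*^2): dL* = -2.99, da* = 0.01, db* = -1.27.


Formula: Delta E = sqrt(dL*^2 + da*^2 + db*^2)
Step 1: dL*^2 = (-2.99)^2 = 8.9401
Step 2: da*^2 = 0.01^2 = 0.0001
Step 3: db*^2 = (-1.27)^2 = 1.6129
Step 4: Sum = 8.9401 + 0.0001 + 1.6129 = 10.5531
Step 5: Delta E = sqrt(10.5531) = 3.25

3.25 Delta E


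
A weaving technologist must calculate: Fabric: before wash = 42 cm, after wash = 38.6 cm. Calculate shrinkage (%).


Formula: Shrinkage% = ((L_before - L_after) / L_before) * 100
Step 1: Shrinkage = 42 - 38.6 = 3.4 cm
Step 2: Shrinkage% = (3.4 / 42) * 100
Step 3: Shrinkage% = 0.080952 * 100 = 8.0952% ≈ 8.1%

8.1%


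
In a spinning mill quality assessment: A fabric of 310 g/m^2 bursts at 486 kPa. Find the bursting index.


Formula: Bursting Index = Bursting Strength / Fabric GSM
BI = 486 kPa / 310 g/m^2
BI = 1.568 kPa/(g/m^2)

1.568 kPa/(g/m^2)


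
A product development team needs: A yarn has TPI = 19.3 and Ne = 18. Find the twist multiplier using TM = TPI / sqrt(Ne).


Formula: TM = TPI / sqrt(Ne)
Step 1: sqrt(Ne) = sqrt(18) = 4.2426
Step 2: TM = 19.3 / 4.2426 = 4.55

4.55 TM


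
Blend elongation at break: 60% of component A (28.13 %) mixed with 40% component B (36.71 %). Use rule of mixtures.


Formula: Blend property = (fraction_A * property_A) + (fraction_B * property_B)
Step 1: Contribution A = 60/100 * 28.13 % = 16.878 %
Step 2: Contribution B = 40/100 * 36.71 % = 14.684 %
Step 3: Blend elongation at break = 16.878 + 14.684 = 31.562 %

31.562 %


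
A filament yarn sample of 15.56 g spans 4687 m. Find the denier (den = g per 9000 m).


Formula: den = (mass_g / length_m) * 9000
Substituting: den = (15.56 / 4687) * 9000
Intermediate: 15.56 / 4687 = 0.00331982 g/m
den = 0.00331982 * 9000 = 29.9 denier

29.9 denier


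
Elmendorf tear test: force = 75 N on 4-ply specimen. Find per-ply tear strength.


Formula: Per-ply strength = Total force / Number of plies
Per-ply = 75 N / 4
Per-ply = 18.75 N

18.75 N


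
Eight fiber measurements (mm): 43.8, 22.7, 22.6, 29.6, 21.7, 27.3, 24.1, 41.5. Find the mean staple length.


Formula: Mean = sum of lengths / count
Sum = 43.8 + 22.7 + 22.6 + 29.6 + 21.7 + 27.3 + 24.1 + 41.5
Sum = 233.3 mm
Mean = 233.3 / 8 = 29.16 mm

29.16 mm


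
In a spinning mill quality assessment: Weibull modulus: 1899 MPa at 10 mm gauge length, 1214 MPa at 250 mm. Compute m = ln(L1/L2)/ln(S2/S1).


Formula: m = ln(L1/L2) / ln(S2/S1)
Step 1: ln(L1/L2) = ln(10/250) = -3.21888
Step 2: S2/S1 = 1214/1899 = 0.63928
Step 3: ln(S2/S1) = ln(0.63928) = -0.44741
Step 4: m = -3.21888 / -0.44741 = 7.19

7.19 (Weibull m)


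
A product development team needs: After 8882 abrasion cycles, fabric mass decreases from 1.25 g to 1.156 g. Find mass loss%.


Formula: Mass loss% = ((m_before - m_after) / m_before) * 100
Step 1: Mass loss = 1.25 - 1.156 = 0.094 g
Step 2: Ratio = 0.094 / 1.25 = 0.0752
Step 3: Mass loss% = 0.0752 * 100 = 7.52%

7.52%


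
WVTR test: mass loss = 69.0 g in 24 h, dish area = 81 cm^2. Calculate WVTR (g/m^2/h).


Formula: WVTR = mass_loss / (area * time)
Step 1: Convert area: 81 cm^2 = 0.0081 m^2
Step 2: WVTR = 69.0 g / (0.0081 m^2 * 24 h)
Step 3: WVTR = 69.0 / 0.1944 = 354.9 g/m^2/h

354.9 g/m^2/h


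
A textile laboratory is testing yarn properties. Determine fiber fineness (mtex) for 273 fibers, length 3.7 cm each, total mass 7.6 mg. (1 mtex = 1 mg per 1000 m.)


Formula: fineness (mtex) = mass (mg) / total length (km) = (mass_mg / total_length_m) * 1000
Step 1: Convert fiber length: 3.7 cm = 0.037 m
Step 2: Total fiber length = 273 * 0.037 = 10.101 m
Step 3: Linear density = 7.6 mg / 10.101 m = 0.7524 mg/m
Step 4: fineness = 0.7524 * 1000 = 752.4 mtex

752.4 mtex


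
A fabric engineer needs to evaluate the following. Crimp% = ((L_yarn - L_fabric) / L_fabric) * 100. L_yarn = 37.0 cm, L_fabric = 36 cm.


Formula: Crimp% = ((L_yarn - L_fabric) / L_fabric) * 100
Step 1: Extension = 37.0 - 36 = 1.0 cm
Step 2: Crimp% = (1.0 / 36) * 100
Step 3: Crimp% = 0.027778 * 100 = 2.7778% ≈ 2.8%

2.8%


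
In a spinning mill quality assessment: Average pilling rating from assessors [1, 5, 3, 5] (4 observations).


Formula: Mean = sum / count
Sum = 1 + 5 + 3 + 5 = 14
Mean = 14 / 4 = 3.5

3.5


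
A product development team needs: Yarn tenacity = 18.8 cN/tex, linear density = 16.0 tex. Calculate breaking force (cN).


Formula: Breaking force = Tenacity * Linear density
F = 18.8 cN/tex * 16.0 tex
F = 300.80 cN

300.80 cN


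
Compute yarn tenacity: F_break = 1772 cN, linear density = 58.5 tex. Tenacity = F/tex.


Formula: Tenacity = Breaking force / Linear density
Tenacity = 1772 cN / 58.5 tex
Tenacity = 30.29 cN/tex

30.29 cN/tex


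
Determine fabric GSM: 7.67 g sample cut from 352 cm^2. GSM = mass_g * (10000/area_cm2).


Formula: GSM = mass_g / area_m2
Step 1: Convert area: 352 cm^2 = 352 / 10000 = 0.0352 m^2
Step 2: GSM = 7.67 g / 0.0352 m^2 = 217.9 g/m^2

217.9 g/m^2


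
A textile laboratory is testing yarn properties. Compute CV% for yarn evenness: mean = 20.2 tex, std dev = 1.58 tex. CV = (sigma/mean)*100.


Formula: CV% = (standard deviation / mean) * 100
Step 1: Ratio = 1.58 / 20.2 = 0.078218
Step 2: CV% = 0.078218 * 100 = 7.8218% ≈ 7.8%

7.8%


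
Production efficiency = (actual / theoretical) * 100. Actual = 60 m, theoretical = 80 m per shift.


Formula: Efficiency% = (Actual output / Theoretical output) * 100
Efficiency% = (60 / 80) * 100
Efficiency% = 0.75 * 100 = 75.0%

75.0%


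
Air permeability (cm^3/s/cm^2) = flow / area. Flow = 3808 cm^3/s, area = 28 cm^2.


Formula: Air Permeability = Airflow / Test Area
AP = 3808 cm^3/s / 28 cm^2
AP = 136.0 cm^3/s/cm^2

136.0 cm^3/s/cm^2


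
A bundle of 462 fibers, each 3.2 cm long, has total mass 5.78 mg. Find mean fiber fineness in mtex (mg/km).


Formula: fineness (mtex) = mass (mg) / total length (km) = (mass_mg / total_length_m) * 1000
Step 1: Convert fiber length: 3.2 cm = 0.032 m
Step 2: Total fiber length = 462 * 0.032 = 14.784 m
Step 3: Linear density = 5.78 mg / 14.784 m = 0.3910 mg/m
Step 4: fineness = 0.3910 * 1000 = 391.0 mtex

391.0 mtex


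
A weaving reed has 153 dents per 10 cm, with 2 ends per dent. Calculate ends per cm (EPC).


Formula: EPC = (dents per 10 cm * ends per dent) / 10
Step 1: Total ends per 10 cm = 153 * 2 = 306
Step 2: EPC = 306 / 10 = 30.6 ends/cm

30.6 ends/cm


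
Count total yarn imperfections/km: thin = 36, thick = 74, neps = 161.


Formula: Total = thin places + thick places + neps
Total = 36 + 74 + 161
Total = 271 imperfections/km

271 imperfections/km


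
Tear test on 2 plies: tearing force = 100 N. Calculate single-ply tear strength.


Formula: Per-ply strength = Total force / Number of plies
Per-ply = 100 N / 2
Per-ply = 50 N

50 N


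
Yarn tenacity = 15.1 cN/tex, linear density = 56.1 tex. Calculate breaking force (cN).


Formula: Breaking force = Tenacity * Linear density
F = 15.1 cN/tex * 56.1 tex
F = 847.11 cN

847.11 cN


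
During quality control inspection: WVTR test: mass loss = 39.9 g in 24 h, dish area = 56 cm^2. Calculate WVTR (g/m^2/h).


Formula: WVTR = mass_loss / (area * time)
Step 1: Convert area: 56 cm^2 = 0.0056 m^2
Step 2: WVTR = 39.9 g / (0.0056 m^2 * 24 h)
Step 3: WVTR = 39.9 / 0.1344 = 296.9 g/m^2/h

296.9 g/m^2/h


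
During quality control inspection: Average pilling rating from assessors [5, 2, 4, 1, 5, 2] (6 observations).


Formula: Mean = sum / count
Sum = 5 + 2 + 4 + 1 + 5 + 2 = 19
Mean = 19 / 6 = 3.2

3.2


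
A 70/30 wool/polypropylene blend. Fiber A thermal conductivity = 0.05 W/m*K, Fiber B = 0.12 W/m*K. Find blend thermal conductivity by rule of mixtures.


Formula: Blend property = (fraction_A * property_A) + (fraction_B * property_B)
Step 1: Contribution A = 70/100 * 0.05 W/m*K = 0.035 W/m*K
Step 2: Contribution B = 30/100 * 0.12 W/m*K = 0.036 W/m*K
Step 3: Blend thermal conductivity = 0.035 + 0.036 = 0.071 W/m*K

0.071 W/m*K


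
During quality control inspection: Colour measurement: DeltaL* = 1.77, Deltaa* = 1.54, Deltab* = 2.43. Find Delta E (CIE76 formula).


Formula: Delta E = sqrt(dL*^2 + da*^2 + db*^2)
Step 1: dL*^2 = 1.77^2 = 3.1329
Step 2: da*^2 = 1.54^2 = 2.3716
Step 3: db*^2 = 2.43^2 = 5.9049
Step 4: Sum = 3.1329 + 2.3716 + 5.9049 = 11.4094
Step 5: Delta E = sqrt(11.4094) = 3.38

3.38 Delta E


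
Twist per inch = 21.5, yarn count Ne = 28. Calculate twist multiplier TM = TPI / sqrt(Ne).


Formula: TM = TPI / sqrt(Ne)
Step 1: sqrt(Ne) = sqrt(28) = 5.2915
Step 2: TM = 21.5 / 5.2915 = 4.06

4.06 TM


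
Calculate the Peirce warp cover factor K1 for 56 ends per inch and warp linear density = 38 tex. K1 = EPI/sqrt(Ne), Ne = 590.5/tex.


Formula: K1 = EPI / sqrt(Ne), with Ne = 590.5 / tex_warp
Step 1: Ne = 590.5 / 38 = 15.539
Step 2: sqrt(Ne) = sqrt(15.539) = 3.942
Step 3: K1 = 56 / 3.942 = 14.2

14.2


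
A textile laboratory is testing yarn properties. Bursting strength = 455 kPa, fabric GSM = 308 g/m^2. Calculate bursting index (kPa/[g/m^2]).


Formula: Bursting Index = Bursting Strength / Fabric GSM
BI = 455 kPa / 308 g/m^2
BI = 1.477 kPa/(g/m^2)

1.477 kPa/(g/m^2)


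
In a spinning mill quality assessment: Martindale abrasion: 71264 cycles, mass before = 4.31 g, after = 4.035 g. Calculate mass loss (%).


Formula: Mass loss% = ((m_before - m_after) / m_before) * 100
Step 1: Mass loss = 4.31 - 4.035 = 0.275 g
Step 2: Ratio = 0.275 / 4.31 = 0.0638051
Step 3: Mass loss% = 0.0638051 * 100 = 6.38051% ≈ 6.38%

6.38%


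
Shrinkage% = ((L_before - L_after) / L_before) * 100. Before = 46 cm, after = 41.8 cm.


Formula: Shrinkage% = ((L_before - L_after) / L_before) * 100
Step 1: Shrinkage = 46 - 41.8 = 4.2 cm
Step 2: Shrinkage% = (4.2 / 46) * 100
Step 3: Shrinkage% = 0.091304 * 100 = 9.1304% ≈ 9.1%

9.1%


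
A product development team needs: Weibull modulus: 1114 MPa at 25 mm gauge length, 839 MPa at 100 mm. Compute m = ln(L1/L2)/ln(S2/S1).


Formula: m = ln(L1/L2) / ln(S2/S1)
Step 1: ln(L1/L2) = ln(25/100) = -1.38629
Step 2: S2/S1 = 839/1114 = 0.75314
Step 3: ln(S2/S1) = ln(0.75314) = -0.28350
Step 4: m = -1.38629 / -0.28350 = 4.89

4.89 (Weibull m)


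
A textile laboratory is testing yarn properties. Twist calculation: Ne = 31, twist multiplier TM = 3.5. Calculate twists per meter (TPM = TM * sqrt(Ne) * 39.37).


Formula: TPM = TM * sqrt(Ne) * 39.37
Step 1: sqrt(Ne) = sqrt(31) = 5.5678
Step 2: TM * sqrt(Ne) = 3.5 * 5.5678 = 19.4873
Step 3: TPM = 19.4873 * 39.37 = 767 twists/m

767 twists/m


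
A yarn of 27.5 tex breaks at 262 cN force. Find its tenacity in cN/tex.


Formula: Tenacity = Breaking force / Linear density
Tenacity = 262 cN / 27.5 tex
Tenacity = 9.53 cN/tex

9.53 cN/tex


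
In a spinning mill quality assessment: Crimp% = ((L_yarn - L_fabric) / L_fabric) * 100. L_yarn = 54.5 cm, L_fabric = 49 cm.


Formula: Crimp% = ((L_yarn - L_fabric) / L_fabric) * 100
Step 1: Extension = 54.5 - 49 = 5.5 cm
Step 2: Crimp% = (5.5 / 49) * 100
Step 3: Crimp% = 0.112245 * 100 = 11.2245% ≈ 11.2%

11.2%


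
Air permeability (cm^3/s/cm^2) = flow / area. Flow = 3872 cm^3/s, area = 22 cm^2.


Formula: Air Permeability = Airflow / Test Area
AP = 3872 cm^3/s / 22 cm^2
AP = 176.0 cm^3/s/cm^2

176.0 cm^3/s/cm^2


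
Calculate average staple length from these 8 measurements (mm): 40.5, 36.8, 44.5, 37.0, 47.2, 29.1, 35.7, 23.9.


Formula: Mean = sum of lengths / count
Sum = 40.5 + 36.8 + 44.5 + 37.0 + 47.2 + 29.1 + 35.7 + 23.9
Sum = 294.7 mm
Mean = 294.7 / 8 = 36.84 mm

36.84 mm


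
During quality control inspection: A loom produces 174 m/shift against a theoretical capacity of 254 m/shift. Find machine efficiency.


Formula: Efficiency% = (Actual output / Theoretical output) * 100
Efficiency% = (174 / 254) * 100
Efficiency% = 0.685039 * 100 = 68.5039% ≈ 68.5%

68.5%


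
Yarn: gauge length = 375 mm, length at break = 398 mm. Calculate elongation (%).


Formula: Elongation (%) = ((L_break - L0) / L0) * 100
Step 1: Extension = 398 - 375 = 23 mm
Step 2: Elongation = (23 / 375) * 100
Step 3: Elongation = 0.061333 * 100 = 6.1333% ≈ 6.1%

6.1%


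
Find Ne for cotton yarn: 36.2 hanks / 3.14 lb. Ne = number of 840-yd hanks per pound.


Formula: Ne = hanks / mass_lb
Substituting: Ne = 36.2 / 3.14
Ne = 11.5

11.5 Ne


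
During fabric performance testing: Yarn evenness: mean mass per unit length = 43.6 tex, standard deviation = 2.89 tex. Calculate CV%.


Formula: CV% = (standard deviation / mean) * 100
Step 1: Ratio = 2.89 / 43.6 = 0.066284
Step 2: CV% = 0.066284 * 100 = 6.6284% ≈ 6.6%

6.6%


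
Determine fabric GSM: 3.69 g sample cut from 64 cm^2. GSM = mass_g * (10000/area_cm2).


Formula: GSM = mass_g / area_m2
Step 1: Convert area: 64 cm^2 = 64 / 10000 = 0.0064 m^2
Step 2: GSM = 3.69 g / 0.0064 m^2 = 576.6 g/m^2

576.6 g/m^2


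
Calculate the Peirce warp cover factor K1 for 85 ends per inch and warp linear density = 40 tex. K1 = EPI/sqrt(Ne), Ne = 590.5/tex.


Formula: K1 = EPI / sqrt(Ne), with Ne = 590.5 / tex_warp
Step 1: Ne = 590.5 / 40 = 14.763
Step 2: sqrt(Ne) = sqrt(14.763) = 3.8423
Step 3: K1 = 85 / 3.8423 = 22.1

22.1


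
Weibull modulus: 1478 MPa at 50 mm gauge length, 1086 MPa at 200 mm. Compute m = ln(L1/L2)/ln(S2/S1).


Formula: m = ln(L1/L2) / ln(S2/S1)
Step 1: ln(L1/L2) = ln(50/200) = -1.38629
Step 2: S2/S1 = 1086/1478 = 0.73478
Step 3: ln(S2/S1) = ln(0.73478) = -0.30818
Step 4: m = -1.38629 / -0.30818 = 4.50

4.50 (Weibull m)


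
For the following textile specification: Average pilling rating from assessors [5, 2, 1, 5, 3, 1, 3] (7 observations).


Formula: Mean = sum / count
Sum = 5 + 2 + 1 + 5 + 3 + 1 + 3 = 20
Mean = 20 / 7 = 2.9

2.9


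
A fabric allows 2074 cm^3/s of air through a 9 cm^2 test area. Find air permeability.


Formula: Air Permeability = Airflow / Test Area
AP = 2074 cm^3/s / 9 cm^2
AP = 230.4 cm^3/s/cm^2

230.4 cm^3/s/cm^2


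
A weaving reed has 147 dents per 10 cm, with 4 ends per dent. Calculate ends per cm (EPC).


Formula: EPC = (dents per 10 cm * ends per dent) / 10
Step 1: Total ends per 10 cm = 147 * 4 = 588
Step 2: EPC = 588 / 10 = 58.8 ends/cm

58.8 ends/cm


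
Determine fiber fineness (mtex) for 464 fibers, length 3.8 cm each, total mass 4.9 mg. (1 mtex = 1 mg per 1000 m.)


Formula: fineness (mtex) = mass (mg) / total length (km) = (mass_mg / total_length_m) * 1000
Step 1: Convert fiber length: 3.8 cm = 0.038 m
Step 2: Total fiber length = 464 * 0.038 = 17.632 m
Step 3: Linear density = 4.9 mg / 17.632 m = 0.2779 mg/m
Step 4: fineness = 0.2779 * 1000 = 277.9 mtex

277.9 mtex


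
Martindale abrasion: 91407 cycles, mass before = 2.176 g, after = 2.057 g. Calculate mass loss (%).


Formula: Mass loss% = ((m_before - m_after) / m_before) * 100
Step 1: Mass loss = 2.176 - 2.057 = 0.119 g
Step 2: Ratio = 0.119 / 2.176 = 0.0546875
Step 3: Mass loss% = 0.0546875 * 100 = 5.46875% ≈ 5.47%

5.47%


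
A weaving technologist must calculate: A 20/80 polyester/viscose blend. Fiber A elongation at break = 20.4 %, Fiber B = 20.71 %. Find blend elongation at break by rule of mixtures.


Formula: Blend property = (fraction_A * property_A) + (fraction_B * property_B)
Step 1: Contribution A = 20/100 * 20.4 % = 4.08 %
Step 2: Contribution B = 80/100 * 20.71 % = 16.568 %
Step 3: Blend elongation at break = 4.08 + 16.568 = 20.648 %

20.648 %


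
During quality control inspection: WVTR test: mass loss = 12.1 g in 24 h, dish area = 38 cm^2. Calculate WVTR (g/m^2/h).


Formula: WVTR = mass_loss / (area * time)
Step 1: Convert area: 38 cm^2 = 0.0038 m^2
Step 2: WVTR = 12.1 g / (0.0038 m^2 * 24 h)
Step 3: WVTR = 12.1 / 0.0912 = 132.7 g/m^2/h

132.7 g/m^2/h


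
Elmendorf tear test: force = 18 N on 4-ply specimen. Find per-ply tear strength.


Formula: Per-ply strength = Total force / Number of plies
Per-ply = 18 N / 4
Per-ply = 4.5 N

4.5 N


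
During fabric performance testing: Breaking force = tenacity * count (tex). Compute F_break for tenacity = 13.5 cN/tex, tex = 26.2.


Formula: Breaking force = Tenacity * Linear density
F = 13.5 cN/tex * 26.2 tex
F = 353.70 cN

353.70 cN


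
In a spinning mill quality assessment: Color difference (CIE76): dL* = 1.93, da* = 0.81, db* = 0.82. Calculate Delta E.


Formula: Delta E = sqrt(dL*^2 + da*^2 + db*^2)
Step 1: dL*^2 = 1.93^2 = 3.7249
Step 2: da*^2 = 0.81^2 = 0.6561
Step 3: db*^2 = 0.82^2 = 0.6724
Step 4: Sum = 3.7249 + 0.6561 + 0.6724 = 5.0534
Step 5: Delta E = sqrt(5.0534) = 2.25

2.25 Delta E


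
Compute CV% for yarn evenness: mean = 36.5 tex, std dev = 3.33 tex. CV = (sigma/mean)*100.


Formula: CV% = (standard deviation / mean) * 100
Step 1: Ratio = 3.33 / 36.5 = 0.091233
Step 2: CV% = 0.091233 * 100 = 9.1233% ≈ 9.1%

9.1%


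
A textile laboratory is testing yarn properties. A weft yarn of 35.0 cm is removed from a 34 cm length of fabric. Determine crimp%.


Formula: Crimp% = ((L_yarn - L_fabric) / L_fabric) * 100
Step 1: Extension = 35.0 - 34 = 1.0 cm
Step 2: Crimp% = (1.0 / 34) * 100
Step 3: Crimp% = 0.029412 * 100 = 2.9412% ≈ 2.9%

2.9%


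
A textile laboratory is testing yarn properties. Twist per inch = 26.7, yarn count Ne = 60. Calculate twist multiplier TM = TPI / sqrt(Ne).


Formula: TM = TPI / sqrt(Ne)
Step 1: sqrt(Ne) = sqrt(60) = 7.746
Step 2: TM = 26.7 / 7.746 = 3.45

3.45 TM


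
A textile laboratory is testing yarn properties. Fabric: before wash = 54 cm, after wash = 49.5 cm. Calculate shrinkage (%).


Formula: Shrinkage% = ((L_before - L_after) / L_before) * 100
Step 1: Shrinkage = 54 - 49.5 = 4.5 cm
Step 2: Shrinkage% = (4.5 / 54) * 100
Step 3: Shrinkage% = 0.083333 * 100 = 8.3333% ≈ 8.3%

8.3%


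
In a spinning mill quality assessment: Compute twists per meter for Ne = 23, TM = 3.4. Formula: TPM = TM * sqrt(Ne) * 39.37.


Formula: TPM = TM * sqrt(Ne) * 39.37
Step 1: sqrt(Ne) = sqrt(23) = 4.7958
Step 2: TM * sqrt(Ne) = 3.4 * 4.7958 = 16.3057
Step 3: TPM = 16.3057 * 39.37 = 642 twists/m

642 twists/m


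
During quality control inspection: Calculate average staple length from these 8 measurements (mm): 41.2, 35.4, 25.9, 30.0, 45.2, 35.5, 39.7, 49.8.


Formula: Mean = sum of lengths / count
Sum = 41.2 + 35.4 + 25.9 + 30.0 + 45.2 + 35.5 + 39.7 + 49.8
Sum = 302.7 mm
Mean = 302.7 / 8 = 37.84 mm

37.84 mm


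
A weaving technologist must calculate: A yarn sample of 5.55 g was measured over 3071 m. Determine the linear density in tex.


Formula: Tex = (mass_g / length_m) * 1000
Substituting: Tex = (5.55 / 3071) * 1000
Intermediate: 5.55 / 3071 = 0.00180723 g/m
Tex = 0.00180723 * 1000 = 1.81 tex

1.81 tex


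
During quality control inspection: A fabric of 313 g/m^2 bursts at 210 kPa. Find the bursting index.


Formula: Bursting Index = Bursting Strength / Fabric GSM
BI = 210 kPa / 313 g/m^2
BI = 0.671 kPa/(g/m^2)

0.671 kPa/(g/m^2)


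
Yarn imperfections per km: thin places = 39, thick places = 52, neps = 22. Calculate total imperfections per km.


Formula: Total = thin places + thick places + neps
Total = 39 + 52 + 22
Total = 113 imperfections/km

113 imperfections/km


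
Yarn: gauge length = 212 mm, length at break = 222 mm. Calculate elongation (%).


Formula: Elongation (%) = ((L_break - L0) / L0) * 100
Step 1: Extension = 222 - 212 = 10 mm
Step 2: Elongation = (10 / 212) * 100
Step 3: Elongation = 0.04717 * 100 = 4.717% ≈ 4.7%

4.7%


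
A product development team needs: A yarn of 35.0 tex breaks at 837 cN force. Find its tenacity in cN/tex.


Formula: Tenacity = Breaking force / Linear density
Tenacity = 837 cN / 35.0 tex
Tenacity = 23.91 cN/tex

23.91 cN/tex


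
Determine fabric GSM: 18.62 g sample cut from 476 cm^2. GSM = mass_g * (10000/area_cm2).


Formula: GSM = mass_g / area_m2
Step 1: Convert area: 476 cm^2 = 476 / 10000 = 0.0476 m^2
Step 2: GSM = 18.62 g / 0.0476 m^2 = 391.2 g/m^2

391.2 g/m^2


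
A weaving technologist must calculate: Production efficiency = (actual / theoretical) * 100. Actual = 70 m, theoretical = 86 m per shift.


Formula: Efficiency% = (Actual output / Theoretical output) * 100
Efficiency% = (70 / 86) * 100
Efficiency% = 0.813953 * 100 = 81.3953% ≈ 81.4%

81.4%


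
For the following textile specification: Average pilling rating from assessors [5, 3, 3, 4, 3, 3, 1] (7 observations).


Formula: Mean = sum / count
Sum = 5 + 3 + 3 + 4 + 3 + 3 + 1 = 22
Mean = 22 / 7 = 3.1

3.1


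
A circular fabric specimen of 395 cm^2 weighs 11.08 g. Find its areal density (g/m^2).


Formula: GSM = mass_g / area_m2
Step 1: Convert area: 395 cm^2 = 395 / 10000 = 0.0395 m^2
Step 2: GSM = 11.08 g / 0.0395 m^2 = 280.5 g/m^2

280.5 g/m^2


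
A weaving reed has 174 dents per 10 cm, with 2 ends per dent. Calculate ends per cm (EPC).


Formula: EPC = (dents per 10 cm * ends per dent) / 10
Step 1: Total ends per 10 cm = 174 * 2 = 348
Step 2: EPC = 348 / 10 = 34.8 ends/cm

34.8 ends/cm


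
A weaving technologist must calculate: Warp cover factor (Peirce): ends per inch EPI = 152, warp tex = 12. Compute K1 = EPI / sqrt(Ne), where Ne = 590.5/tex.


Formula: K1 = EPI / sqrt(Ne), with Ne = 590.5 / tex_warp
Step 1: Ne = 590.5 / 12 = 49.208
Step 2: sqrt(Ne) = sqrt(49.208) = 7.0148
Step 3: K1 = 152 / 7.0148 = 21.7

21.7


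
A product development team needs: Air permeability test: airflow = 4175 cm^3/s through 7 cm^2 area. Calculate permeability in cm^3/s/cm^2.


Formula: Air Permeability = Airflow / Test Area
AP = 4175 cm^3/s / 7 cm^2
AP = 596.4 cm^3/s/cm^2

596.4 cm^3/s/cm^2


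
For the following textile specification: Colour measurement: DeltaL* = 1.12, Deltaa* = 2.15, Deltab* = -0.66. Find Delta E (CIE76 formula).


Formula: Delta E = sqrt(dL*^2 + da*^2 + db*^2)
Step 1: dL*^2 = 1.12^2 = 1.2544
Step 2: da*^2 = 2.15^2 = 4.6225
Step 3: db*^2 = (-0.66)^2 = 0.4356
Step 4: Sum = 1.2544 + 4.6225 + 0.4356 = 6.3125
Step 5: Delta E = sqrt(6.3125) = 2.51

2.51 Delta E


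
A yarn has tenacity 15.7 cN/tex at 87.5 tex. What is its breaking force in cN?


Formula: Breaking force = Tenacity * Linear density
F = 15.7 cN/tex * 87.5 tex
F = 1373.75 cN

1373.75 cN


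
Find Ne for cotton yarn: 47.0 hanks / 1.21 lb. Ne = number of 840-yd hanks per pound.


Formula: Ne = hanks / mass_lb
Substituting: Ne = 47.0 / 1.21
Ne = 38.8

38.8 Ne


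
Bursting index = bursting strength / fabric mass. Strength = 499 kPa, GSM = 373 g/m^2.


Formula: Bursting Index = Bursting Strength / Fabric GSM
BI = 499 kPa / 373 g/m^2
BI = 1.338 kPa/(g/m^2)

1.338 kPa/(g/m^2)


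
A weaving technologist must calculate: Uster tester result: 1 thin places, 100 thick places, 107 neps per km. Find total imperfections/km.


Formula: Total = thin places + thick places + neps
Total = 1 + 100 + 107
Total = 208 imperfections/km

208 imperfections/km


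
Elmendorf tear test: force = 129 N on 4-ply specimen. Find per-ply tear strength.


Formula: Per-ply strength = Total force / Number of plies
Per-ply = 129 N / 4
Per-ply = 32.25 N

32.25 N


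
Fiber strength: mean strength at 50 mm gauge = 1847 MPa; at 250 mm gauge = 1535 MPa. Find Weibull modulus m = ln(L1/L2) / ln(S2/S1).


Formula: m = ln(L1/L2) / ln(S2/S1)
Step 1: ln(L1/L2) = ln(50/250) = -1.60944
Step 2: S2/S1 = 1535/1847 = 0.83108
Step 3: ln(S2/S1) = ln(0.83108) = -0.18503
Step 4: m = -1.60944 / -0.18503 = 8.70

8.70 (Weibull m)


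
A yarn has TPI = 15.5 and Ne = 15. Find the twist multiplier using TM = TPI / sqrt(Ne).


Formula: TM = TPI / sqrt(Ne)
Step 1: sqrt(Ne) = sqrt(15) = 3.873
Step 2: TM = 15.5 / 3.873 = 4.00

4.00 TM


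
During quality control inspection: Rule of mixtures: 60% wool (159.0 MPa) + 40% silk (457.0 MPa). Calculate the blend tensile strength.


Formula: Blend property = (fraction_A * property_A) + (fraction_B * property_B)
Step 1: Contribution A = 60/100 * 159.0 MPa = 95.4 MPa
Step 2: Contribution B = 40/100 * 457.0 MPa = 182.8 MPa
Step 3: Blend tensile strength = 95.4 + 182.8 = 278.2 MPa

278.2 MPa


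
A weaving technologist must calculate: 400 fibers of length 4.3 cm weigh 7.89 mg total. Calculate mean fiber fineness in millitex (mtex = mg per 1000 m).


Formula: fineness (mtex) = mass (mg) / total length (km) = (mass_mg / total_length_m) * 1000
Step 1: Convert fiber length: 4.3 cm = 0.043 m
Step 2: Total fiber length = 400 * 0.043 = 17.2 m
Step 3: Linear density = 7.89 mg / 17.2 m = 0.4587 mg/m
Step 4: fineness = 0.4587 * 1000 = 458.7 mtex

458.7 mtex
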